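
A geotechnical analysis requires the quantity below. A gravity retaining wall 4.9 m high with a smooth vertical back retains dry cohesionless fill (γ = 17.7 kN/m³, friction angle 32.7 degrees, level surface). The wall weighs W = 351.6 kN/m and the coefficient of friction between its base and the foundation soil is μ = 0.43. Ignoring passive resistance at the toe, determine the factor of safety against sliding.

2.38

K_a = tan²(45° − 32.7°/2) = 0.2985.
P_a = ½K_aγH² = 0.5×0.2985×17.7×4.9² = 63.43 kN/m, acting at H/3 = 1.633 m above the base.
FS_sliding = μW / P_a = 0.43×351.6 / 63.43 = 2.384.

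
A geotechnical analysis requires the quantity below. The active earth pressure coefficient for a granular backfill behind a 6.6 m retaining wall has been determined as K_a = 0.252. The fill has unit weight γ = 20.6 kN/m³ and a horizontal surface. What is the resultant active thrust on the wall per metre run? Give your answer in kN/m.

P = ½ K_a γ H² = 0.5 × 0.252 × 20.6 × 6.6² = 113.1 kN/m.

113 kN/m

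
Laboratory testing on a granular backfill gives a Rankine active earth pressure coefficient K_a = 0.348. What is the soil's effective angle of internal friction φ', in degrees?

K_a = tan²(45° − φ/2) ⇒ 45° − φ/2 = arctan(√0.348) = 30.54°.
φ = 2(45° − 30.54°) = 28.93°.

28.9°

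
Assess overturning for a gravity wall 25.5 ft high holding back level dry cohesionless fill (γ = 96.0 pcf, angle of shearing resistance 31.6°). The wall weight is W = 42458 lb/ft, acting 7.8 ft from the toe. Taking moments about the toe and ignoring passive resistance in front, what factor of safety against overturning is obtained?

K_a = tan²(45° − 31.6°/2) = 0.3123.
P_a = ½K_aγH² = 0.5×0.3123×96.0×25.5² = 9749 lb/ft, acting at H/3 = 8.500 ft above the base.
Overturning moment M_o = P_a × H/3 = 9749 × 8.500 = 82870.
Resisting moment M_r = W × 7.8 = 42458 × 7.8 = 331200.
FS_overturning = M_r/M_o = 331200/82870 = 3.996.

4.00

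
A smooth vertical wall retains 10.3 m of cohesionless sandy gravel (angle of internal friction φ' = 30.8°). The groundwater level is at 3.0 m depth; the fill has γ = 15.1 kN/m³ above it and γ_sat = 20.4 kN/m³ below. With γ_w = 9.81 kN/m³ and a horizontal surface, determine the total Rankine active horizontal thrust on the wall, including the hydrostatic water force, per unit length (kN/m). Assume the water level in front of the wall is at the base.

K_a = tan²(45° − φ/2) = 0.3227.
γ' = 20.4 − 9.81 = 10.59 kN/m³. Depth below WT = 7.3 m.
σ'_h at WT = K_a γ d_w = 14.62 kPa; at base = 14.62 + K_a γ' × 7.3 = 39.57 kPa.
P₁ (0–3.0 m) = ½×14.62×3.0 = 21.93. P₂ (3.0–10.3 m) = ½(14.62+39.57)×7.3 = 197.8.
P_w = ½ γ_w h₂² = 0.5×9.81×7.3² = 261.4. Total = 21.93+197.8+261.4 = 481.1 kN/m.

481 kN/m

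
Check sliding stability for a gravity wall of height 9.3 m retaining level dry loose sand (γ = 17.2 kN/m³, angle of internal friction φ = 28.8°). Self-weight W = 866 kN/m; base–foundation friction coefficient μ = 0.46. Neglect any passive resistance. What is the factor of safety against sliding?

1.53

K_a = tan²(45° − 28.8°/2) = 0.3498.
P_a = ½K_aγH² = 0.5×0.3498×17.2×9.3² = 260.2 kN/m, acting at H/3 = 3.100 m above the base.
FS_sliding = μW / P_a = 0.46×866 / 260.2 = 1.531.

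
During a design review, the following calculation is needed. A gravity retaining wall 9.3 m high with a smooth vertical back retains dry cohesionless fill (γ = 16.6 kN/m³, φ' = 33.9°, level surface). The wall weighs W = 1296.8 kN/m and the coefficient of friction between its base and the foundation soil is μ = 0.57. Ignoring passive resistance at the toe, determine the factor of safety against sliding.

3.63

K_a = tan²(45° − 33.9°/2) = 0.2839.
P_a = ½K_aγH² = 0.5×0.2839×16.6×9.3² = 203.8 kN/m, acting at H/3 = 3.100 m above the base.
FS_sliding = μW / P_a = 0.57×1296.8 / 203.8 = 3.627.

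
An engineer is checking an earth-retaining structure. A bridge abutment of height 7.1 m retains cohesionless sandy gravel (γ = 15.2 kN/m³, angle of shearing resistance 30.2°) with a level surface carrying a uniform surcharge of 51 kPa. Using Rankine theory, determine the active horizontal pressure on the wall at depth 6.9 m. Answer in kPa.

51.5 kPa

K_a = (1 − sin φ)/(1 + sin φ) = 0.3307.
σ_v = γz + q = 15.2 × 6.9 + 51 = 155.9 kPa.
σ_h = K_a σ_v = 0.3307 × 155.9 = 51.54 kPa.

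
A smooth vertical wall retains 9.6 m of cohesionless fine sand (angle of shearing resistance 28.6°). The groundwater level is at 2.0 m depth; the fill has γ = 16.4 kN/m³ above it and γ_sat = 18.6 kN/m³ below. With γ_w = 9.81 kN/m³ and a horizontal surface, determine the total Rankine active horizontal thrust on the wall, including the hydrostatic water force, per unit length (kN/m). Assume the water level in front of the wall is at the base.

472 kN/m

K_a = tan²(45° − φ/2) = 0.3525.
γ' = 18.6 − 9.81 = 8.790 kN/m³. Depth below WT = 7.6 m.
σ'_h at WT = K_a γ d_w = 11.56 kPa; at base = 11.56 + K_a γ' × 7.6 = 35.12 kPa.
P₁ (0–2.0 m) = ½×11.56×2.0 = 11.56. P₂ (2.0–9.6 m) = ½(11.56+35.12)×7.6 = 177.4.
P_w = ½ γ_w h₂² = 0.5×9.81×7.6² = 283.3. Total = 11.56+177.4+283.3 = 472.3 kN/m.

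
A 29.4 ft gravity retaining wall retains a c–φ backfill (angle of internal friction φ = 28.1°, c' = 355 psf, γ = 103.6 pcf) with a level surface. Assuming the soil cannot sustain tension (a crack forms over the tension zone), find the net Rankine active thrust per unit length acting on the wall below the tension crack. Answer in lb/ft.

6020 lb/ft

K_a = 0.3596; √K_a = 0.5997.
Tension-crack depth z_c = 2c/(γ√K_a) = 2×355/(103.6×0.5997) = 11.43 ft.
σ_a at base = K_a γ H − 2c√K_a = 0.3596×103.6×29.4 − 2×355×0.5997 = 669.5 psf.
P_a = ½ × 669.5 × (H − z_c) = 0.5×669.5×17.97 = 6016 lb/ft.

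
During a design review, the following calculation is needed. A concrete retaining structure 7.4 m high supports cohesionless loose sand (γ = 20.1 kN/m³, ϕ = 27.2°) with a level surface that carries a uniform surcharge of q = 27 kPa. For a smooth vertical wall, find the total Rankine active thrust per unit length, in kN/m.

279 kN/m

K_a = tan²(45° − φ/2) = 0.3726.
Soil triangle: ½ K_a γ H² = 0.5×0.3726×20.1×7.4² = 205.1 kN/m.
Surcharge rectangle: K_a q H = 0.3726×27×7.4 = 74.44 kN/m.
Total = 205.1 + 74.44 = 279.5 kN/m.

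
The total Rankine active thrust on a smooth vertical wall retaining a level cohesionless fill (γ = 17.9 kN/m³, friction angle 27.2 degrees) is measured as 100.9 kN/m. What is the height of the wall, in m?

5.50 m

K_a = 0.3726. P_a = ½ K_a γ H² ⇒ H = √(2P_a/(K_a γ)).
H = √(2×100.9/(0.3726×17.9)) = 5.501 m.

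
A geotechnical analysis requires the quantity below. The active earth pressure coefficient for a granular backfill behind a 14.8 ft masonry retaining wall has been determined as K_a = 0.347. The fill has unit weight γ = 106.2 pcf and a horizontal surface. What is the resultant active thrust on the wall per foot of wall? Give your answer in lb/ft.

P = ½ K_a γ H² = 0.5 × 0.347 × 106.2 × 14.8² = 4036 lb/ft.

4040 lb/ft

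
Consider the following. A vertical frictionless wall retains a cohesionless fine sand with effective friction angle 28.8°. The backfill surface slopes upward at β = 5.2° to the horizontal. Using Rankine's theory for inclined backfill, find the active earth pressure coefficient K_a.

0.354

K_a = cos β · (cos β − √(cos²β − cos²φ)) / (cos β + √(cos²β − cos²φ)).
cos β = 0.9959, cos φ = 0.8763, √(cos²β − cos²φ) = 0.4732.
K_a = 0.9959 × (0.9959 − 0.4732)/(0.9959 + 0.4732) = 0.3544.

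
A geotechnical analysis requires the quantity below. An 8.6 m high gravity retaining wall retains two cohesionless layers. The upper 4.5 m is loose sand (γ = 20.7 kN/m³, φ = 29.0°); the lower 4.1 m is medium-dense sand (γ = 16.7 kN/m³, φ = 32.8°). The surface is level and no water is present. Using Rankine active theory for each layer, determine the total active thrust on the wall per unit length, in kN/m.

228 kN/m

K_a1 = tan²(45°−29.0°/2) = 0.3470; K_a2 = tan²(45°−32.8°/2) = 0.2973.
Layer 1: σ at base = K_a1 γ₁ h₁ = 32.32 kPa; P₁ = ½×32.32×4.5 = 72.72.
Layer 2: σ_v at top = γ₁h₁ = 93.15; σ_h top = K_a2×93.15 = 27.69; σ_h base = K_a2×(93.15+16.7×4.1) = 48.04.
P₂ = ½(27.69+48.04)×4.1 = 155.3. Total P_a = 72.72+155.3 = 228.0 kN/m.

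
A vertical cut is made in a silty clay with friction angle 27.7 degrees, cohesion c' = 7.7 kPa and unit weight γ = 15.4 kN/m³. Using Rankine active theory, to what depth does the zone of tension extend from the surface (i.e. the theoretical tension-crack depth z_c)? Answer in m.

1.65 m

K_a = tan²(45° − 27.7°/2) = 0.3653; √K_a = 0.6044.
The active pressure is zero where K_a γ z = 2c√K_a, so z_c = 2c/(γ√K_a) = 2×7.7/(15.4×0.6044) = 1.654 m.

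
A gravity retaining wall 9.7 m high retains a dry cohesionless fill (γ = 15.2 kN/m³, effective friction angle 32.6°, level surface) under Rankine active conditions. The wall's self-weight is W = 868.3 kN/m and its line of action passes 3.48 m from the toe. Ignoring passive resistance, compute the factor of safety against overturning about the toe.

K_a = tan²(45° − 32.6°/2) = 0.2997.
P_a = ½K_aγH² = 0.5×0.2997×15.2×9.7² = 214.3 kN/m, acting at H/3 = 3.233 m above the base.
Overturning moment M_o = P_a × H/3 = 214.3 × 3.233 = 693.0.
Resisting moment M_r = W × 3.48 = 868.3 × 3.48 = 3022.
FS_overturning = M_r/M_o = 3022/693.0 = 4.360.

4.36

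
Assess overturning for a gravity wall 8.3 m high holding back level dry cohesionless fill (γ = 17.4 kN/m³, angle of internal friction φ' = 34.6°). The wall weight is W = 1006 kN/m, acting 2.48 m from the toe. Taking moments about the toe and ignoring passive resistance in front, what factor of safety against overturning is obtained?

K_a = tan²(45° − 34.6°/2) = 0.2756.
P_a = ½K_aγH² = 0.5×0.2756×17.4×8.3² = 165.2 kN/m, acting at H/3 = 2.767 m above the base.
Overturning moment M_o = P_a × H/3 = 165.2 × 2.767 = 457.1.
Resisting moment M_r = W × 2.48 = 1006 × 2.48 = 2495.
FS_overturning = M_r/M_o = 2495/457.1 = 5.459.

5.46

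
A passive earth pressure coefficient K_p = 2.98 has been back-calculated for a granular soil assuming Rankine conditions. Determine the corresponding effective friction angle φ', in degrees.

29.8°

K_p = (1+sin φ)/(1−sin φ) ⇒ sin φ = (K_p − 1)/(K_p + 1) = 0.4975.
φ = arcsin(0.4975) = 29.83°.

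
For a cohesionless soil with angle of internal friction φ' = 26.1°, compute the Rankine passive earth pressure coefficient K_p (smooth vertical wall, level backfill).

2.57

K_p = (1 + sin φ)/(1 − sin φ) = tan²(45° + 26.1°/2) = 2.571.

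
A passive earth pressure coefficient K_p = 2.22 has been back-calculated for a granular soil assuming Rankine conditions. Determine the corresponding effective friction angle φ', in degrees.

22.3°

K_p = (1+sin φ)/(1−sin φ) ⇒ sin φ = (K_p − 1)/(K_p + 1) = 0.3789.
φ = arcsin(0.3789) = 22.26°.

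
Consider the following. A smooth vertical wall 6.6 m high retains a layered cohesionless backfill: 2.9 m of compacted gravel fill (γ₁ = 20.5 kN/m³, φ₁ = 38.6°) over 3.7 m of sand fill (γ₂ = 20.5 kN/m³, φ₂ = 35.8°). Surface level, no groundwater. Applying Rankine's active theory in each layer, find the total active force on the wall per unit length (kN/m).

K_a1 = tan²(45°−38.6°/2) = 0.2316; K_a2 = tan²(45°−35.8°/2) = 0.2619.
Layer 1: σ at base = K_a1 γ₁ h₁ = 13.77 kPa; P₁ = ½×13.77×2.9 = 19.97.
Layer 2: σ_v at top = γ₁h₁ = 59.45; σ_h top = K_a2×59.45 = 15.57; σ_h base = K_a2×(59.45+20.5×3.7) = 35.43.
P₂ = ½(15.57+35.43)×3.7 = 94.35. Total P_a = 19.97+94.35 = 114.3 kN/m.

114 kN/m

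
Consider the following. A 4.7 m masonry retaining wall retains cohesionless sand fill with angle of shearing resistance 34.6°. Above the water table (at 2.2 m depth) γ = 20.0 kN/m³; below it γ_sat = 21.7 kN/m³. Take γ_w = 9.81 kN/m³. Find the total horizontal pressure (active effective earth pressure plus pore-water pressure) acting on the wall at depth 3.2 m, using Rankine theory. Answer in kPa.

K_a = (1 − sin φ)/(1 + sin φ) = 0.2756.
γ' = 21.7 − 9.81 = 11.89 kN/m³.
Effective vertical stress at 3.2 m: σ'_v = 20.0×2.2 + 11.89×1.00 = 55.89 kPa.
σ'_h = K_a σ'_v = 0.2756 × 55.89 = 15.41 kPa; u = γ_w × 1.00 = 9.810 kPa.
Total σ_h = 15.41 + 9.810 = 25.22 kPa.

25.2 kPa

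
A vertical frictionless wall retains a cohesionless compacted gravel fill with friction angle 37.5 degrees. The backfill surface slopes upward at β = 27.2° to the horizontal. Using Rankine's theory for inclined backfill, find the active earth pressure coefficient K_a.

K_a = cos β · (cos β − √(cos²β − cos²φ)) / (cos β + √(cos²β − cos²φ)).
cos β = 0.8894, cos φ = 0.7934, √(cos²β − cos²φ) = 0.4021.
K_a = 0.8894 × (0.8894 − 0.4021)/(0.8894 + 0.4021) = 0.3356.

0.336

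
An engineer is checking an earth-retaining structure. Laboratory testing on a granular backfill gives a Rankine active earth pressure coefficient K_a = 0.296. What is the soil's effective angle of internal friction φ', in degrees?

32.9°

K_a = tan²(45° − φ/2) ⇒ 45° − φ/2 = arctan(√0.296) = 28.55°.
φ = 2(45° − 28.55°) = 32.90°.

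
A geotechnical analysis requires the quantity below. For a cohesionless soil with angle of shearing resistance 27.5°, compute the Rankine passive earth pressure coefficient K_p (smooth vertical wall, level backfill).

K_p = (1 + sin φ)/(1 − sin φ) = tan²(45° + 27.5°/2) = 2.716.

2.72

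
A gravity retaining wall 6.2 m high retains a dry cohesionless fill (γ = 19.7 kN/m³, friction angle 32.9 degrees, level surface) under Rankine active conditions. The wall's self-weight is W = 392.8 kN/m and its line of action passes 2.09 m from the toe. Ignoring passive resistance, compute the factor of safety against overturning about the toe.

3.54

K_a = tan²(45° − 32.9°/2) = 0.2960.
P_a = ½K_aγH² = 0.5×0.2960×19.7×6.2² = 112.1 kN/m, acting at H/3 = 2.067 m above the base.
Overturning moment M_o = P_a × H/3 = 112.1 × 2.067 = 231.6.
Resisting moment M_r = W × 2.09 = 392.8 × 2.09 = 821.0.
FS_overturning = M_r/M_o = 821.0/231.6 = 3.544.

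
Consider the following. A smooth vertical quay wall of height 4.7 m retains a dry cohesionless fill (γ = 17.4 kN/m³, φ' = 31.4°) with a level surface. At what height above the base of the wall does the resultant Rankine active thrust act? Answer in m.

1.57 m

K_a = 0.3149.
The pressure distribution is triangular, so the resultant acts at H/3 above the base = 4.7/3 = 1.567 m.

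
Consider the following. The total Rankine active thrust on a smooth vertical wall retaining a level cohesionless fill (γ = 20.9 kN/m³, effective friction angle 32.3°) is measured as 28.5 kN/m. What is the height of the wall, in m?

K_a = 0.3035. P_a = ½ K_a γ H² ⇒ H = √(2P_a/(K_a γ)).
H = √(2×28.5/(0.3035×20.9)) = 2.998 m.

3.00 m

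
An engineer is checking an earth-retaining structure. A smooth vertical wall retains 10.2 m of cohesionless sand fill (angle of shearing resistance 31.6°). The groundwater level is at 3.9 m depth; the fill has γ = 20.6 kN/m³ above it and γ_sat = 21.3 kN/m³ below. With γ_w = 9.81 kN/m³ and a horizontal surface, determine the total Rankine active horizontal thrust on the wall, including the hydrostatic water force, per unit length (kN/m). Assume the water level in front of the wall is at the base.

473 kN/m

K_a = tan²(45° − φ/2) = 0.3123.
γ' = 21.3 − 9.81 = 11.49 kN/m³. Depth below WT = 6.3 m.
σ'_h at WT = K_a γ d_w = 25.09 kPa; at base = 25.09 + K_a γ' × 6.3 = 47.70 kPa.
P₁ (0–3.9 m) = ½×25.09×3.9 = 48.93. P₂ (3.9–10.2 m) = ½(25.09+47.70)×6.3 = 229.3.
P_w = ½ γ_w h₂² = 0.5×9.81×6.3² = 194.7. Total = 48.93+229.3+194.7 = 472.9 kN/m.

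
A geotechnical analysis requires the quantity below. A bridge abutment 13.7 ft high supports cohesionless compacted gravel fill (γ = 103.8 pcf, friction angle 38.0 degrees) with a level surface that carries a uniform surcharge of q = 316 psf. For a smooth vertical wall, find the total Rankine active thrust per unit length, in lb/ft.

3350 lb/ft

K_a = tan²(45° − φ/2) = 0.2379.
Soil triangle: ½ K_a γ H² = 0.5×0.2379×103.8×13.7² = 2317 lb/ft.
Surcharge rectangle: K_a q H = 0.2379×316×13.7 = 1030 lb/ft.
Total = 2317 + 1030 = 3347 lb/ft.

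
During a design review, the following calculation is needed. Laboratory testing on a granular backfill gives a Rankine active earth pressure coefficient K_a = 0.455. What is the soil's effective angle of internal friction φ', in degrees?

22.0°

K_a = tan²(45° − φ/2) ⇒ 45° − φ/2 = arctan(√0.455) = 34.00°.
φ = 2(45° − 34.00°) = 22.00°.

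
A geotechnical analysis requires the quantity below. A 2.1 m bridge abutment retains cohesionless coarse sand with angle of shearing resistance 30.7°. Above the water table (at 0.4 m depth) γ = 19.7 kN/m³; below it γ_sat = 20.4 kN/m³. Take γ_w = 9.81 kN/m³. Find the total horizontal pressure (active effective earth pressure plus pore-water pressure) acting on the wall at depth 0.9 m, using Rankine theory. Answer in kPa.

9.17 kPa

K_a = (1 − sin φ)/(1 + sin φ) = 0.3240.
γ' = 20.4 − 9.81 = 10.59 kN/m³.
Effective vertical stress at 0.9 m: σ'_v = 19.7×0.4 + 10.59×0.500 = 13.17 kPa.
σ'_h = K_a σ'_v = 0.3240 × 13.17 = 4.269 kPa; u = γ_w × 0.500 = 4.905 kPa.
Total σ_h = 4.269 + 4.905 = 9.174 kPa.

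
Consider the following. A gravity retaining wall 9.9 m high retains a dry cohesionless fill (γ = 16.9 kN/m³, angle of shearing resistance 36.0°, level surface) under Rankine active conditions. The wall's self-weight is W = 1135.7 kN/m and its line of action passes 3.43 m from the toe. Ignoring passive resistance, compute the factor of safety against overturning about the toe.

K_a = tan²(45° − 36.0°/2) = 0.2596.
P_a = ½K_aγH² = 0.5×0.2596×16.9×9.9² = 215.0 kN/m, acting at H/3 = 3.300 m above the base.
Overturning moment M_o = P_a × H/3 = 215.0 × 3.300 = 709.5.
Resisting moment M_r = W × 3.43 = 1135.7 × 3.43 = 3895.
FS_overturning = M_r/M_o = 3895/709.5 = 5.490.

5.49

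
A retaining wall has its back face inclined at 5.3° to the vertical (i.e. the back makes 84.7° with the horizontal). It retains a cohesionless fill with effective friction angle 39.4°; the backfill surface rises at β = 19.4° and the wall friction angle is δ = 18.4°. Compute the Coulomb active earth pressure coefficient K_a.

K_a = sin²(α+φ) / [sin²α · sin(α−δ) · (1 + √{sin(φ+δ)sin(φ−β) / (sin(α−δ)sin(α+β))})²].
With α = 84.7°, φ = 39.4°, δ = 18.4°, β = 19.4°: K_a = 0.3061.

0.306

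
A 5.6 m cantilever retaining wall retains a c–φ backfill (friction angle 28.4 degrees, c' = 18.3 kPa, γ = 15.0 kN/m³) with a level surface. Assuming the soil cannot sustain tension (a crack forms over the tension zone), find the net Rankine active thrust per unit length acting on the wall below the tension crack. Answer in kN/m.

K_a = 0.3554; √K_a = 0.5961.
Tension-crack depth z_c = 2c/(γ√K_a) = 2×18.3/(15.0×0.5961) = 4.093 m.
σ_a at base = K_a γ H − 2c√K_a = 0.3554×15.0×5.6 − 2×18.3×0.5961 = 8.032 kPa.
P_a = ½ × 8.032 × (H − z_c) = 0.5×8.032×1.507 = 6.052 kN/m.

6.05 kN/m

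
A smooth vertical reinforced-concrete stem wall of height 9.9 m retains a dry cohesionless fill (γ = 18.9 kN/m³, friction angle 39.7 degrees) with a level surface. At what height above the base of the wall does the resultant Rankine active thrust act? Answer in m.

K_a = 0.2204.
The pressure distribution is triangular, so the resultant acts at H/3 above the base = 9.9/3 = 3.300 m.

3.30 m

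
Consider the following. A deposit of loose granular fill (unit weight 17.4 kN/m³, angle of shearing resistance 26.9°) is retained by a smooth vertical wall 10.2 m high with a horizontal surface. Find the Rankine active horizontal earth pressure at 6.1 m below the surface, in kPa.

40.0 kPa

K_a = (1 − sin φ)/(1 + sin φ) = 0.3770.
σ_h = K_a γ z = 0.3770 × 17.4 × 6.1 = 40.01 kPa.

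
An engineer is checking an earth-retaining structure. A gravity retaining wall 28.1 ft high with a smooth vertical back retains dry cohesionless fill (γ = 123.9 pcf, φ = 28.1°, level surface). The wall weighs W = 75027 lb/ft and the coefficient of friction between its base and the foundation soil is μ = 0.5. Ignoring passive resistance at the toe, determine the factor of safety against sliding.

2.13

K_a = tan²(45° − 28.1°/2) = 0.3596.
P_a = ½K_aγH² = 0.5×0.3596×123.9×28.1² = 17590 lb/ft, acting at H/3 = 9.367 ft above the base.
FS_sliding = μW / P_a = 0.5×75027 / 17590 = 2.133.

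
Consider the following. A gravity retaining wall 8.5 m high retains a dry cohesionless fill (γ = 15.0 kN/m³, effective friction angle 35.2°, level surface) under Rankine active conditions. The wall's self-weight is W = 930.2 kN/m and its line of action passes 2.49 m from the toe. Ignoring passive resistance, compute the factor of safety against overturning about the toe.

K_a = tan²(45° − 35.2°/2) = 0.2687.
P_a = ½K_aγH² = 0.5×0.2687×15.0×8.5² = 145.6 kN/m, acting at H/3 = 2.833 m above the base.
Overturning moment M_o = P_a × H/3 = 145.6 × 2.833 = 412.5.
Resisting moment M_r = W × 2.49 = 930.2 × 2.49 = 2316.
FS_overturning = M_r/M_o = 2316/412.5 = 5.615.

5.61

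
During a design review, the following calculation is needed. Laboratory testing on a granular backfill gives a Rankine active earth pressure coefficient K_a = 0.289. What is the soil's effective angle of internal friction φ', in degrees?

33.5°

K_a = tan²(45° − φ/2) ⇒ 45° − φ/2 = arctan(√0.289) = 28.26°.
φ = 2(45° − 28.26°) = 33.48°.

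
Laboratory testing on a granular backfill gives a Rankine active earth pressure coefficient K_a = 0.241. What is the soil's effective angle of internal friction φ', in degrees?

37.7°

K_a = tan²(45° − φ/2) ⇒ 45° − φ/2 = arctan(√0.241) = 26.15°.
φ = 2(45° − 26.15°) = 37.71°.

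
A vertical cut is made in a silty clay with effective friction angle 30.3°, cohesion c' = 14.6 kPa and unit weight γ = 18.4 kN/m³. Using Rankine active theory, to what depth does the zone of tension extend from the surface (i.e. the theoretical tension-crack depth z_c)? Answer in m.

K_a = tan²(45° − 30.3°/2) = 0.3293; √K_a = 0.5739.
The active pressure is zero where K_a γ z = 2c√K_a, so z_c = 2c/(γ√K_a) = 2×14.6/(18.4×0.5739) = 2.765 m.

2.77 m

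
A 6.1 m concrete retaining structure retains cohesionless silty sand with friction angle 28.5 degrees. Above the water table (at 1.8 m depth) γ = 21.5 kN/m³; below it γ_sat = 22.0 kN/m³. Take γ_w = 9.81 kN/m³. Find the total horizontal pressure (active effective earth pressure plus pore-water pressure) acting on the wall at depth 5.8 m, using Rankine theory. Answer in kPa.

70.2 kPa

K_a = (1 − sin φ)/(1 + sin φ) = 0.3540.
γ' = 22.0 − 9.81 = 12.19 kN/m³.
Effective vertical stress at 5.8 m: σ'_v = 21.5×1.8 + 12.19×4.00 = 87.46 kPa.
σ'_h = K_a σ'_v = 0.3540 × 87.46 = 30.96 kPa; u = γ_w × 4.00 = 39.24 kPa.
Total σ_h = 30.96 + 39.24 = 70.20 kPa.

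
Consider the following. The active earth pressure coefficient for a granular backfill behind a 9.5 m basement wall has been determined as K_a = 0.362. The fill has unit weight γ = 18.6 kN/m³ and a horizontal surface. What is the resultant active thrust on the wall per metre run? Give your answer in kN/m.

304 kN/m

P = ½ K_a γ H² = 0.5 × 0.362 × 18.6 × 9.5² = 303.8 kN/m.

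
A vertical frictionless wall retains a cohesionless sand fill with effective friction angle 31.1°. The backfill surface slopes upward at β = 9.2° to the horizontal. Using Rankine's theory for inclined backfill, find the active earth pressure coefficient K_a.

0.331

K_a = cos β · (cos β − √(cos²β − cos²φ)) / (cos β + √(cos²β − cos²φ)).
cos β = 0.9871, cos φ = 0.8563, √(cos²β − cos²φ) = 0.4912.
K_a = 0.9871 × (0.9871 − 0.4912)/(0.9871 + 0.4912) = 0.3312.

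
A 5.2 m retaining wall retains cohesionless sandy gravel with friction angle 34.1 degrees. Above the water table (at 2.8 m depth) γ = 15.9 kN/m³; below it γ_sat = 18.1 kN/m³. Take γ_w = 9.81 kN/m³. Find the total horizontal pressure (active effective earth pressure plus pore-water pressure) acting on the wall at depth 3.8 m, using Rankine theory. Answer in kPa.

K_a = (1 − sin φ)/(1 + sin φ) = 0.2815.
γ' = 18.1 − 9.81 = 8.290 kN/m³.
Effective vertical stress at 3.8 m: σ'_v = 15.9×2.8 + 8.290×1.00 = 52.81 kPa.
σ'_h = K_a σ'_v = 0.2815 × 52.81 = 14.87 kPa; u = γ_w × 1.00 = 9.810 kPa.
Total σ_h = 14.87 + 9.810 = 24.68 kPa.

24.7 kPa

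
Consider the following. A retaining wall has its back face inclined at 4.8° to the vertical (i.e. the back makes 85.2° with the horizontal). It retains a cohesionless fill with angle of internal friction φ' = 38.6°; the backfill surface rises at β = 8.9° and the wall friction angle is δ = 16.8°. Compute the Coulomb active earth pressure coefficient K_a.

0.270

K_a = sin²(α+φ) / [sin²α · sin(α−δ) · (1 + √{sin(φ+δ)sin(φ−β) / (sin(α−δ)sin(α+β))})²].
With α = 85.2°, φ = 38.6°, δ = 16.8°, β = 8.9°: K_a = 0.2704.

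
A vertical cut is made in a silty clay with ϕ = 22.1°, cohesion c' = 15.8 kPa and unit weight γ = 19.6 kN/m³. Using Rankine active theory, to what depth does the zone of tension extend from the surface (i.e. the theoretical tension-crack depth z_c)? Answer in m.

K_a = tan²(45° − 22.1°/2) = 0.4533; √K_a = 0.6732.
The active pressure is zero where K_a γ z = 2c√K_a, so z_c = 2c/(γ√K_a) = 2×15.8/(19.6×0.6732) = 2.395 m.

2.39 m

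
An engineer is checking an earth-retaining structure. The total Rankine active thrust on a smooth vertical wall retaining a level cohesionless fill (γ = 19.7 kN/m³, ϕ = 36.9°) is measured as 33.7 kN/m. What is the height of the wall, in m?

3.70 m

K_a = 0.2497. P_a = ½ K_a γ H² ⇒ H = √(2P_a/(K_a γ)).
H = √(2×33.7/(0.2497×19.7)) = 3.702 m.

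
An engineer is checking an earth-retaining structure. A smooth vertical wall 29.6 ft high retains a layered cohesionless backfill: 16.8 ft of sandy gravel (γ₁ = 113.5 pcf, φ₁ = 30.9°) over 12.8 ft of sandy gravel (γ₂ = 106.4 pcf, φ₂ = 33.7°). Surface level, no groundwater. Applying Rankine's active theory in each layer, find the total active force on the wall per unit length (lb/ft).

K_a1 = tan²(45°−30.9°/2) = 0.3214; K_a2 = tan²(45°−33.7°/2) = 0.2863.
Layer 1: σ at base = K_a1 γ₁ h₁ = 612.9 psf; P₁ = ½×612.9×16.8 = 5148.
Layer 2: σ_v at top = γ₁h₁ = 1907; σ_h top = K_a2×1907 = 545.9; σ_h base = K_a2×(1907+106.4×12.8) = 935.8.
P₂ = ½(545.9+935.8)×12.8 = 9483. Total P_a = 5148+9483 = 14630 lb/ft.

14600 lb/ft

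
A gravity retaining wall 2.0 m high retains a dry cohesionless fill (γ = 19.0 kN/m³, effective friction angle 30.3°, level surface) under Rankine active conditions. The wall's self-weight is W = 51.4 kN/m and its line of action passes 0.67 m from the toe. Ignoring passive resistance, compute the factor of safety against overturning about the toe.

K_a = tan²(45° − 30.3°/2) = 0.3293.
P_a = ½K_aγH² = 0.5×0.3293×19.0×2.0² = 12.51 kN/m, acting at H/3 = 0.6667 m above the base.
Overturning moment M_o = P_a × H/3 = 12.51 × 0.6667 = 8.343.
Resisting moment M_r = W × 0.67 = 51.4 × 0.67 = 34.44.
FS_overturning = M_r/M_o = 34.44/8.343 = 4.128.

4.13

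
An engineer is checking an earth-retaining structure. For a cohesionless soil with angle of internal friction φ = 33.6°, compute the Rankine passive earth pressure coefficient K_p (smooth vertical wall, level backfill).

K_p = (1 + sin φ)/(1 − sin φ) = tan²(45° + 33.6°/2) = 3.478.

3.48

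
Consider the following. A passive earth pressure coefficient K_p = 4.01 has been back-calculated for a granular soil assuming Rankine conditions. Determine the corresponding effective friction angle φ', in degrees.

36.9°

K_p = (1+sin φ)/(1−sin φ) ⇒ sin φ = (K_p − 1)/(K_p + 1) = 0.6008.
φ = arcsin(0.6008) = 36.93°.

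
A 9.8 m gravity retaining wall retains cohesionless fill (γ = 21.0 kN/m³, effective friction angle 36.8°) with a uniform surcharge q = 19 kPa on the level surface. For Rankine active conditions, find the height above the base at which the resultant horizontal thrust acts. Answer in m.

K_a = 0.2508.
Triangular part P₁ = ½K_aγH² = 252.9 at H/3 = 3.267 m; rectangular part P₂ = K_a q H = 46.69 at H/2 = 4.900 m.
ȳ = (P₁·3.267 + P₂·4.900)/(P₁+P₂) = 3.521 m.

3.52 m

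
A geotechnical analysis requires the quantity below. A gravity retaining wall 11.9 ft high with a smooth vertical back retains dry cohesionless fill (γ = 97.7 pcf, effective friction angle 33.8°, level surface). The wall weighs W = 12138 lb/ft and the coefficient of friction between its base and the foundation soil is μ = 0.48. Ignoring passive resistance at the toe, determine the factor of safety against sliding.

K_a = tan²(45° − 33.8°/2) = 0.2851.
P_a = ½K_aγH² = 0.5×0.2851×97.7×11.9² = 1972 lb/ft, acting at H/3 = 3.967 ft above the base.
FS_sliding = μW / P_a = 0.48×12138 / 1972 = 2.954.

2.95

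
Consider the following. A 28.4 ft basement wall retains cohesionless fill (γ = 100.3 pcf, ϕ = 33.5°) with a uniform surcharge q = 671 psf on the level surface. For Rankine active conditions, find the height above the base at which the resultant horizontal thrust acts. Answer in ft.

11.0 ft

K_a = 0.2887.
Triangular part P₁ = ½K_aγH² = 11680 at H/3 = 9.467 ft; rectangular part P₂ = K_a q H = 5502 at H/2 = 14.20 ft.
ȳ = (P₁·9.467 + P₂·14.20)/(P₁+P₂) = 10.98 ft.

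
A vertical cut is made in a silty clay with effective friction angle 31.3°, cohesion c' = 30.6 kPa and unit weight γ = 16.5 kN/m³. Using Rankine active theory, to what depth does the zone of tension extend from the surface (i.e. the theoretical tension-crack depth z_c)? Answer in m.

6.60 m

K_a = tan²(45° − 31.3°/2) = 0.3162; √K_a = 0.5623.
The active pressure is zero where K_a γ z = 2c√K_a, so z_c = 2c/(γ√K_a) = 2×30.6/(16.5×0.5623) = 6.596 m.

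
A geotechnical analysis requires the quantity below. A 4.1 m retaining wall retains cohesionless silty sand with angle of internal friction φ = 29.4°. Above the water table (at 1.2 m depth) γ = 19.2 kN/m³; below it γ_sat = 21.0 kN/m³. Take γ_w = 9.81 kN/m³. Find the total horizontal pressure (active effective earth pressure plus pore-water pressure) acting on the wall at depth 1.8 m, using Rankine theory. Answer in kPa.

K_a = (1 − sin φ)/(1 + sin φ) = 0.3415.
γ' = 21.0 − 9.81 = 11.19 kN/m³.
Effective vertical stress at 1.8 m: σ'_v = 19.2×1.2 + 11.19×0.600 = 29.75 kPa.
σ'_h = K_a σ'_v = 0.3415 × 29.75 = 10.16 kPa; u = γ_w × 0.600 = 5.886 kPa.
Total σ_h = 10.16 + 5.886 = 16.05 kPa.

16.0 kPa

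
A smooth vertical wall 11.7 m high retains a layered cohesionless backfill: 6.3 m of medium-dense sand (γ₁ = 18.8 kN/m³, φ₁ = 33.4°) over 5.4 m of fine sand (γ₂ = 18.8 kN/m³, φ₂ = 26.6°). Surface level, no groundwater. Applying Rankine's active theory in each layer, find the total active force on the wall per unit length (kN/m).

K_a1 = tan²(45°−33.4°/2) = 0.2899; K_a2 = tan²(45°−26.6°/2) = 0.3814.
Layer 1: σ at base = K_a1 γ₁ h₁ = 34.34 kPa; P₁ = ½×34.34×6.3 = 108.2.
Layer 2: σ_v at top = γ₁h₁ = 118.4; σ_h top = K_a2×118.4 = 45.18; σ_h base = K_a2×(118.4+18.8×5.4) = 83.90.
P₂ = ½(45.18+83.90)×5.4 = 348.5. Total P_a = 108.2+348.5 = 456.7 kN/m.

457 kN/m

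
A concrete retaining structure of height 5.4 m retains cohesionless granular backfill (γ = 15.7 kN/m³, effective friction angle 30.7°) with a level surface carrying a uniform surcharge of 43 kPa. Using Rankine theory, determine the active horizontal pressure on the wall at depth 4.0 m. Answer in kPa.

K_a = (1 − sin φ)/(1 + sin φ) = 0.3240.
σ_v = γz + q = 15.7 × 4.0 + 43 = 105.8 kPa.
σ_h = K_a σ_v = 0.3240 × 105.8 = 34.28 kPa.

34.3 kPa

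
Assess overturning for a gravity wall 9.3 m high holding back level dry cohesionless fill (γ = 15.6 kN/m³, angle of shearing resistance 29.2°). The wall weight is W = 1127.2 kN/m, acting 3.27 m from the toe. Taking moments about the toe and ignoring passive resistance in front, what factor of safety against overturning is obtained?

5.12

K_a = tan²(45° − 29.2°/2) = 0.3442.
P_a = ½K_aγH² = 0.5×0.3442×15.6×9.3² = 232.2 kN/m, acting at H/3 = 3.100 m above the base.
Overturning moment M_o = P_a × H/3 = 232.2 × 3.100 = 719.9.
Resisting moment M_r = W × 3.27 = 1127.2 × 3.27 = 3686.
FS_overturning = M_r/M_o = 3686/719.9 = 5.120.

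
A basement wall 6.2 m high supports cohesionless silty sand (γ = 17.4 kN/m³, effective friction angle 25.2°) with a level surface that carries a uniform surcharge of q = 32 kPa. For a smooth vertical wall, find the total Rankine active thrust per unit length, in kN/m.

215 kN/m

K_a = tan²(45° − φ/2) = 0.4027.
Soil triangle: ½ K_a γ H² = 0.5×0.4027×17.4×6.2² = 134.7 kN/m.
Surcharge rectangle: K_a q H = 0.4027×32×6.2 = 79.90 kN/m.
Total = 134.7 + 79.90 = 214.6 kN/m.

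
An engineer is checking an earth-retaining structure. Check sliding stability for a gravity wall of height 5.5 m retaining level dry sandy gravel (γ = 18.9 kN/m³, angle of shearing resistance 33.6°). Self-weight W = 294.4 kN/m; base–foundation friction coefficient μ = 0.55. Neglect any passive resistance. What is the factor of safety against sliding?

K_a = tan²(45° − 33.6°/2) = 0.2875.
P_a = ½K_aγH² = 0.5×0.2875×18.9×5.5² = 82.19 kN/m, acting at H/3 = 1.833 m above the base.
FS_sliding = μW / P_a = 0.55×294.4 / 82.19 = 1.970.

1.97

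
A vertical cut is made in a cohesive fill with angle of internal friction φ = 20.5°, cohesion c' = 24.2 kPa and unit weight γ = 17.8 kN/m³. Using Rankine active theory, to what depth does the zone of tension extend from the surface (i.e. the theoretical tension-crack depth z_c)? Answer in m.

K_a = tan²(45° − 20.5°/2) = 0.4813; √K_a = 0.6937.
The active pressure is zero where K_a γ z = 2c√K_a, so z_c = 2c/(γ√K_a) = 2×24.2/(17.8×0.6937) = 3.920 m.

3.92 m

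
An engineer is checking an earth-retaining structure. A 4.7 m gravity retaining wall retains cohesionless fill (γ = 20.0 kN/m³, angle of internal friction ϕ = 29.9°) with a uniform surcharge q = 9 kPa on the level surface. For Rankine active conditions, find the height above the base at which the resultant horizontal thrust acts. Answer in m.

1.69 m

K_a = 0.3347.
Triangular part P₁ = ½K_aγH² = 73.93 at H/3 = 1.567 m; rectangular part P₂ = K_a q H = 14.16 at H/2 = 2.350 m.
ȳ = (P₁·1.567 + P₂·2.350)/(P₁+P₂) = 1.693 m.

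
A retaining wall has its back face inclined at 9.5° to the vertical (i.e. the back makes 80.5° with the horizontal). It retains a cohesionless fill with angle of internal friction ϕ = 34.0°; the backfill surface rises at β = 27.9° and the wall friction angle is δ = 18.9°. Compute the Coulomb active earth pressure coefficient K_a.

0.557

K_a = sin²(α+φ) / [sin²α · sin(α−δ) · (1 + √{sin(φ+δ)sin(φ−β) / (sin(α−δ)sin(α+β))})²].
With α = 80.5°, φ = 34.0°, δ = 18.9°, β = 27.9°: K_a = 0.5565.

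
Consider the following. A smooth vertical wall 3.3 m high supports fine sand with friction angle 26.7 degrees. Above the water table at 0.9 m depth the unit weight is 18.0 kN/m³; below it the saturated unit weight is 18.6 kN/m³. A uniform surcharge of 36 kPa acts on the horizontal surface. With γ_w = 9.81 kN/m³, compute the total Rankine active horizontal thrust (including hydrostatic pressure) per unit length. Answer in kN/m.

K_a = tan²(45° − φ/2) = 0.3800.
γ' = 18.6 − 9.81 = 8.790 kN/m³. h₂ = H − d_w = 2.4 m.
σ'_h: at surface K_a·q = 13.68; at WT K_a(q+γd_w) = 19.83; at base K_a(q+γd_w+γ'h₂) = 27.85 kPa.
P₁ = ½(13.68+19.83)×0.9 = 15.08; P₂ = ½(19.83+27.85)×2.4 = 57.22; P_w = ½γ_w h₂² = 28.25.
Total = 15.08+57.22+28.25 = 100.6 kN/m.

101 kN/m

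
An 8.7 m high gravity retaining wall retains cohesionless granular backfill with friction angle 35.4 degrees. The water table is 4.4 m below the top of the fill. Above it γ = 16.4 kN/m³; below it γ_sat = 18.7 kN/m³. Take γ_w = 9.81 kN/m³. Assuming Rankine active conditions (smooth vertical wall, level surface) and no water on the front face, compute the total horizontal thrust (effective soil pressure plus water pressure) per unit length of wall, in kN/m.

238 kN/m

K_a = tan²(45° − φ/2) = 0.2664.
γ' = 18.7 − 9.81 = 8.890 kN/m³. Depth below WT = 4.3 m.
σ'_h at WT = K_a γ d_w = 19.22 kPa; at base = 19.22 + K_a γ' × 4.3 = 29.41 kPa.
P₁ (0–4.4 m) = ½×19.22×4.4 = 42.29. P₂ (4.4–8.7 m) = ½(19.22+29.41)×4.3 = 104.6.
P_w = ½ γ_w h₂² = 0.5×9.81×4.3² = 90.69. Total = 42.29+104.6+90.69 = 237.5 kN/m.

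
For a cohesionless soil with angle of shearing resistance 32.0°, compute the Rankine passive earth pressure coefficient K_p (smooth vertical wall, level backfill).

K_p = (1 + sin φ)/(1 − sin φ) = tan²(45° + 32.0°/2) = 3.255.

3.25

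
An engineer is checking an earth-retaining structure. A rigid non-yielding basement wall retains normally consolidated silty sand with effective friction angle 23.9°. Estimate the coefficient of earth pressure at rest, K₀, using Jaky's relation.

K₀ = 1 − sin φ' = 1 − sin 23.9° = 0.5949.

0.595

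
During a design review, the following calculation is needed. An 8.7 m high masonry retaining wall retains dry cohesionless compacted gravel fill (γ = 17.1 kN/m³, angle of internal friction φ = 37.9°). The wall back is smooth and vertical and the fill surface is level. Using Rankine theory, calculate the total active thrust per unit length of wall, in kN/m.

K_a = tan²(45° − φ/2) = 0.2389.
P_a = ½ K_a γ H² = 0.5 × 0.2389 × 17.1 × 8.7² = 154.6 kN/m.

155 kN/m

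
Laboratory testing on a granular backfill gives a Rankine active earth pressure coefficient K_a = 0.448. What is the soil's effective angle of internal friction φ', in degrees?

K_a = tan²(45° − φ/2) ⇒ 45° − φ/2 = arctan(√0.448) = 33.80°.
φ = 2(45° − 33.80°) = 22.41°.

22.4°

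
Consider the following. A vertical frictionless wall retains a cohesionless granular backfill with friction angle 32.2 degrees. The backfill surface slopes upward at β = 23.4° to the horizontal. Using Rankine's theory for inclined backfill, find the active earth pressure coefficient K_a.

K_a = cos β · (cos β − √(cos²β − cos²φ)) / (cos β + √(cos²β − cos²φ)).
cos β = 0.9178, cos φ = 0.8462, √(cos²β − cos²φ) = 0.3553.
K_a = 0.9178 × (0.9178 − 0.3553)/(0.9178 + 0.3553) = 0.4055.

0.405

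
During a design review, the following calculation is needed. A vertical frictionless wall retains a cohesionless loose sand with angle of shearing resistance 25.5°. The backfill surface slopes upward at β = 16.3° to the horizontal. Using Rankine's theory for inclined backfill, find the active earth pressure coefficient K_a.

0.473

K_a = cos β · (cos β − √(cos²β − cos²φ)) / (cos β + √(cos²β − cos²φ)).
cos β = 0.9598, cos φ = 0.9026, √(cos²β − cos²φ) = 0.3264.
K_a = 0.9598 × (0.9598 − 0.3264)/(0.9598 + 0.3264) = 0.4726.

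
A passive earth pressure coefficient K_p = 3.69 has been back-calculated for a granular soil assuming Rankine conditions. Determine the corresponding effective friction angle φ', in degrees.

35.0°

K_p = (1+sin φ)/(1−sin φ) ⇒ sin φ = (K_p − 1)/(K_p + 1) = 0.5736.
φ = arcsin(0.5736) = 35.00°.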